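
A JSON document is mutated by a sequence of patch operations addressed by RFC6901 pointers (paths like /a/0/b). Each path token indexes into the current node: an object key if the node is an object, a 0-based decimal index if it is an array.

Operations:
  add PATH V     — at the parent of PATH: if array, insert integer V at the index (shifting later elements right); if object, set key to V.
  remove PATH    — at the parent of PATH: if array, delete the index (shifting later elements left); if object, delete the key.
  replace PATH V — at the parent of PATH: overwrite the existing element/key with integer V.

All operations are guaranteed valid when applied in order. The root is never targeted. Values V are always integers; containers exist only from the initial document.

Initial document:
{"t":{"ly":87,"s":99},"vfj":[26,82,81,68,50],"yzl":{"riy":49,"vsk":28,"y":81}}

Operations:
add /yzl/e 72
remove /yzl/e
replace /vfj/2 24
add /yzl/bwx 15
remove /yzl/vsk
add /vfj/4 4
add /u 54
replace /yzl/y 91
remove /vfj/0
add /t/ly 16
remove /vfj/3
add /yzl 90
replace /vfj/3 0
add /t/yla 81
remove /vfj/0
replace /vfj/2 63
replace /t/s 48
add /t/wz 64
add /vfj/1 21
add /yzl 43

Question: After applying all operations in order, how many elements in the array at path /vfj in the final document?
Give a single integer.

After op 1 (add /yzl/e 72): {"t":{"ly":87,"s":99},"vfj":[26,82,81,68,50],"yzl":{"e":72,"riy":49,"vsk":28,"y":81}}
After op 2 (remove /yzl/e): {"t":{"ly":87,"s":99},"vfj":[26,82,81,68,50],"yzl":{"riy":49,"vsk":28,"y":81}}
After op 3 (replace /vfj/2 24): {"t":{"ly":87,"s":99},"vfj":[26,82,24,68,50],"yzl":{"riy":49,"vsk":28,"y":81}}
After op 4 (add /yzl/bwx 15): {"t":{"ly":87,"s":99},"vfj":[26,82,24,68,50],"yzl":{"bwx":15,"riy":49,"vsk":28,"y":81}}
After op 5 (remove /yzl/vsk): {"t":{"ly":87,"s":99},"vfj":[26,82,24,68,50],"yzl":{"bwx":15,"riy":49,"y":81}}
After op 6 (add /vfj/4 4): {"t":{"ly":87,"s":99},"vfj":[26,82,24,68,4,50],"yzl":{"bwx":15,"riy":49,"y":81}}
After op 7 (add /u 54): {"t":{"ly":87,"s":99},"u":54,"vfj":[26,82,24,68,4,50],"yzl":{"bwx":15,"riy":49,"y":81}}
After op 8 (replace /yzl/y 91): {"t":{"ly":87,"s":99},"u":54,"vfj":[26,82,24,68,4,50],"yzl":{"bwx":15,"riy":49,"y":91}}
After op 9 (remove /vfj/0): {"t":{"ly":87,"s":99},"u":54,"vfj":[82,24,68,4,50],"yzl":{"bwx":15,"riy":49,"y":91}}
After op 10 (add /t/ly 16): {"t":{"ly":16,"s":99},"u":54,"vfj":[82,24,68,4,50],"yzl":{"bwx":15,"riy":49,"y":91}}
After op 11 (remove /vfj/3): {"t":{"ly":16,"s":99},"u":54,"vfj":[82,24,68,50],"yzl":{"bwx":15,"riy":49,"y":91}}
After op 12 (add /yzl 90): {"t":{"ly":16,"s":99},"u":54,"vfj":[82,24,68,50],"yzl":90}
After op 13 (replace /vfj/3 0): {"t":{"ly":16,"s":99},"u":54,"vfj":[82,24,68,0],"yzl":90}
After op 14 (add /t/yla 81): {"t":{"ly":16,"s":99,"yla":81},"u":54,"vfj":[82,24,68,0],"yzl":90}
After op 15 (remove /vfj/0): {"t":{"ly":16,"s":99,"yla":81},"u":54,"vfj":[24,68,0],"yzl":90}
After op 16 (replace /vfj/2 63): {"t":{"ly":16,"s":99,"yla":81},"u":54,"vfj":[24,68,63],"yzl":90}
After op 17 (replace /t/s 48): {"t":{"ly":16,"s":48,"yla":81},"u":54,"vfj":[24,68,63],"yzl":90}
After op 18 (add /t/wz 64): {"t":{"ly":16,"s":48,"wz":64,"yla":81},"u":54,"vfj":[24,68,63],"yzl":90}
After op 19 (add /vfj/1 21): {"t":{"ly":16,"s":48,"wz":64,"yla":81},"u":54,"vfj":[24,21,68,63],"yzl":90}
After op 20 (add /yzl 43): {"t":{"ly":16,"s":48,"wz":64,"yla":81},"u":54,"vfj":[24,21,68,63],"yzl":43}
Size at path /vfj: 4

Answer: 4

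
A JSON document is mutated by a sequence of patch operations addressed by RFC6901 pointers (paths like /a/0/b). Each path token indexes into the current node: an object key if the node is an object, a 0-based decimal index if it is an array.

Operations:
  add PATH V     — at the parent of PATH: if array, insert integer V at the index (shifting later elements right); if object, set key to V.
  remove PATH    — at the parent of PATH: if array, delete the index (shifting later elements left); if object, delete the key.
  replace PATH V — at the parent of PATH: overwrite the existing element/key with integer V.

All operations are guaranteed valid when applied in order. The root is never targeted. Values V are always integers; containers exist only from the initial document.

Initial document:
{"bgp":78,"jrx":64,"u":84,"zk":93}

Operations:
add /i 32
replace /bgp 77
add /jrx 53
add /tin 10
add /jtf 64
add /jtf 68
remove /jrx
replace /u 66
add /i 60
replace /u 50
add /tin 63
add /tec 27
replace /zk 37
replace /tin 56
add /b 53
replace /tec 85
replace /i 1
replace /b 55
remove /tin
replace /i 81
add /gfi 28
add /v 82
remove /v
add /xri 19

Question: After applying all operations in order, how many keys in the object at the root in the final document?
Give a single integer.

Answer: 9

Derivation:
After op 1 (add /i 32): {"bgp":78,"i":32,"jrx":64,"u":84,"zk":93}
After op 2 (replace /bgp 77): {"bgp":77,"i":32,"jrx":64,"u":84,"zk":93}
After op 3 (add /jrx 53): {"bgp":77,"i":32,"jrx":53,"u":84,"zk":93}
After op 4 (add /tin 10): {"bgp":77,"i":32,"jrx":53,"tin":10,"u":84,"zk":93}
After op 5 (add /jtf 64): {"bgp":77,"i":32,"jrx":53,"jtf":64,"tin":10,"u":84,"zk":93}
After op 6 (add /jtf 68): {"bgp":77,"i":32,"jrx":53,"jtf":68,"tin":10,"u":84,"zk":93}
After op 7 (remove /jrx): {"bgp":77,"i":32,"jtf":68,"tin":10,"u":84,"zk":93}
After op 8 (replace /u 66): {"bgp":77,"i":32,"jtf":68,"tin":10,"u":66,"zk":93}
After op 9 (add /i 60): {"bgp":77,"i":60,"jtf":68,"tin":10,"u":66,"zk":93}
After op 10 (replace /u 50): {"bgp":77,"i":60,"jtf":68,"tin":10,"u":50,"zk":93}
After op 11 (add /tin 63): {"bgp":77,"i":60,"jtf":68,"tin":63,"u":50,"zk":93}
After op 12 (add /tec 27): {"bgp":77,"i":60,"jtf":68,"tec":27,"tin":63,"u":50,"zk":93}
After op 13 (replace /zk 37): {"bgp":77,"i":60,"jtf":68,"tec":27,"tin":63,"u":50,"zk":37}
After op 14 (replace /tin 56): {"bgp":77,"i":60,"jtf":68,"tec":27,"tin":56,"u":50,"zk":37}
After op 15 (add /b 53): {"b":53,"bgp":77,"i":60,"jtf":68,"tec":27,"tin":56,"u":50,"zk":37}
After op 16 (replace /tec 85): {"b":53,"bgp":77,"i":60,"jtf":68,"tec":85,"tin":56,"u":50,"zk":37}
After op 17 (replace /i 1): {"b":53,"bgp":77,"i":1,"jtf":68,"tec":85,"tin":56,"u":50,"zk":37}
After op 18 (replace /b 55): {"b":55,"bgp":77,"i":1,"jtf":68,"tec":85,"tin":56,"u":50,"zk":37}
After op 19 (remove /tin): {"b":55,"bgp":77,"i":1,"jtf":68,"tec":85,"u":50,"zk":37}
After op 20 (replace /i 81): {"b":55,"bgp":77,"i":81,"jtf":68,"tec":85,"u":50,"zk":37}
After op 21 (add /gfi 28): {"b":55,"bgp":77,"gfi":28,"i":81,"jtf":68,"tec":85,"u":50,"zk":37}
After op 22 (add /v 82): {"b":55,"bgp":77,"gfi":28,"i":81,"jtf":68,"tec":85,"u":50,"v":82,"zk":37}
After op 23 (remove /v): {"b":55,"bgp":77,"gfi":28,"i":81,"jtf":68,"tec":85,"u":50,"zk":37}
After op 24 (add /xri 19): {"b":55,"bgp":77,"gfi":28,"i":81,"jtf":68,"tec":85,"u":50,"xri":19,"zk":37}
Size at the root: 9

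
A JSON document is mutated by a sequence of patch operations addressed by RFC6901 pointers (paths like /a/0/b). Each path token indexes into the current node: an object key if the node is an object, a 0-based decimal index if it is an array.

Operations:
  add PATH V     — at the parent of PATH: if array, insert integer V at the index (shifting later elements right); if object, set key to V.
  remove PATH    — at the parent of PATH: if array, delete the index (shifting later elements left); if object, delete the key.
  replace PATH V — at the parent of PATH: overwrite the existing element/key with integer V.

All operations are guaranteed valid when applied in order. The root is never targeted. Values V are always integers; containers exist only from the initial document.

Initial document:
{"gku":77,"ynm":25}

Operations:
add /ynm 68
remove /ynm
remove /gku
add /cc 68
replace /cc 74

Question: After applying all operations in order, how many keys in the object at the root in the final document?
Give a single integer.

After op 1 (add /ynm 68): {"gku":77,"ynm":68}
After op 2 (remove /ynm): {"gku":77}
After op 3 (remove /gku): {}
After op 4 (add /cc 68): {"cc":68}
After op 5 (replace /cc 74): {"cc":74}
Size at the root: 1

Answer: 1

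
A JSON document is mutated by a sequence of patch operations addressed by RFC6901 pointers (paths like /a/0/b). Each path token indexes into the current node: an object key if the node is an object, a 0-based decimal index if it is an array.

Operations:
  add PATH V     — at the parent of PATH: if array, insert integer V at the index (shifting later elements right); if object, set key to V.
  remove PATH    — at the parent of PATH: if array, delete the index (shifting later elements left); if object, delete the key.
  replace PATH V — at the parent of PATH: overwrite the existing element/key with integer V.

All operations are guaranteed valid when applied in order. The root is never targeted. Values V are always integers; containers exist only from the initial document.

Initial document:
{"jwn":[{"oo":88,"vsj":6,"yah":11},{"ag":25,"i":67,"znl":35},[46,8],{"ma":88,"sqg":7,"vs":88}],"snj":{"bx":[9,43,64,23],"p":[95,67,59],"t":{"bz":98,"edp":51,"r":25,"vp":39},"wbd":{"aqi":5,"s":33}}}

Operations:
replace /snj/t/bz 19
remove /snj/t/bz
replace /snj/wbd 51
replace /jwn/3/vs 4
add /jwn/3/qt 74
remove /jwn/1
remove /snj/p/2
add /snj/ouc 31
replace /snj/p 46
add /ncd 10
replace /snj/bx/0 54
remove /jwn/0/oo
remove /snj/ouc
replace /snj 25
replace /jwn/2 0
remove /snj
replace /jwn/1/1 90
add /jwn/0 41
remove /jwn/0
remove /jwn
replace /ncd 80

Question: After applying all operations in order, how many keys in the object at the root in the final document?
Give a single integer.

After op 1 (replace /snj/t/bz 19): {"jwn":[{"oo":88,"vsj":6,"yah":11},{"ag":25,"i":67,"znl":35},[46,8],{"ma":88,"sqg":7,"vs":88}],"snj":{"bx":[9,43,64,23],"p":[95,67,59],"t":{"bz":19,"edp":51,"r":25,"vp":39},"wbd":{"aqi":5,"s":33}}}
After op 2 (remove /snj/t/bz): {"jwn":[{"oo":88,"vsj":6,"yah":11},{"ag":25,"i":67,"znl":35},[46,8],{"ma":88,"sqg":7,"vs":88}],"snj":{"bx":[9,43,64,23],"p":[95,67,59],"t":{"edp":51,"r":25,"vp":39},"wbd":{"aqi":5,"s":33}}}
After op 3 (replace /snj/wbd 51): {"jwn":[{"oo":88,"vsj":6,"yah":11},{"ag":25,"i":67,"znl":35},[46,8],{"ma":88,"sqg":7,"vs":88}],"snj":{"bx":[9,43,64,23],"p":[95,67,59],"t":{"edp":51,"r":25,"vp":39},"wbd":51}}
After op 4 (replace /jwn/3/vs 4): {"jwn":[{"oo":88,"vsj":6,"yah":11},{"ag":25,"i":67,"znl":35},[46,8],{"ma":88,"sqg":7,"vs":4}],"snj":{"bx":[9,43,64,23],"p":[95,67,59],"t":{"edp":51,"r":25,"vp":39},"wbd":51}}
After op 5 (add /jwn/3/qt 74): {"jwn":[{"oo":88,"vsj":6,"yah":11},{"ag":25,"i":67,"znl":35},[46,8],{"ma":88,"qt":74,"sqg":7,"vs":4}],"snj":{"bx":[9,43,64,23],"p":[95,67,59],"t":{"edp":51,"r":25,"vp":39},"wbd":51}}
After op 6 (remove /jwn/1): {"jwn":[{"oo":88,"vsj":6,"yah":11},[46,8],{"ma":88,"qt":74,"sqg":7,"vs":4}],"snj":{"bx":[9,43,64,23],"p":[95,67,59],"t":{"edp":51,"r":25,"vp":39},"wbd":51}}
After op 7 (remove /snj/p/2): {"jwn":[{"oo":88,"vsj":6,"yah":11},[46,8],{"ma":88,"qt":74,"sqg":7,"vs":4}],"snj":{"bx":[9,43,64,23],"p":[95,67],"t":{"edp":51,"r":25,"vp":39},"wbd":51}}
After op 8 (add /snj/ouc 31): {"jwn":[{"oo":88,"vsj":6,"yah":11},[46,8],{"ma":88,"qt":74,"sqg":7,"vs":4}],"snj":{"bx":[9,43,64,23],"ouc":31,"p":[95,67],"t":{"edp":51,"r":25,"vp":39},"wbd":51}}
After op 9 (replace /snj/p 46): {"jwn":[{"oo":88,"vsj":6,"yah":11},[46,8],{"ma":88,"qt":74,"sqg":7,"vs":4}],"snj":{"bx":[9,43,64,23],"ouc":31,"p":46,"t":{"edp":51,"r":25,"vp":39},"wbd":51}}
After op 10 (add /ncd 10): {"jwn":[{"oo":88,"vsj":6,"yah":11},[46,8],{"ma":88,"qt":74,"sqg":7,"vs":4}],"ncd":10,"snj":{"bx":[9,43,64,23],"ouc":31,"p":46,"t":{"edp":51,"r":25,"vp":39},"wbd":51}}
After op 11 (replace /snj/bx/0 54): {"jwn":[{"oo":88,"vsj":6,"yah":11},[46,8],{"ma":88,"qt":74,"sqg":7,"vs":4}],"ncd":10,"snj":{"bx":[54,43,64,23],"ouc":31,"p":46,"t":{"edp":51,"r":25,"vp":39},"wbd":51}}
After op 12 (remove /jwn/0/oo): {"jwn":[{"vsj":6,"yah":11},[46,8],{"ma":88,"qt":74,"sqg":7,"vs":4}],"ncd":10,"snj":{"bx":[54,43,64,23],"ouc":31,"p":46,"t":{"edp":51,"r":25,"vp":39},"wbd":51}}
After op 13 (remove /snj/ouc): {"jwn":[{"vsj":6,"yah":11},[46,8],{"ma":88,"qt":74,"sqg":7,"vs":4}],"ncd":10,"snj":{"bx":[54,43,64,23],"p":46,"t":{"edp":51,"r":25,"vp":39},"wbd":51}}
After op 14 (replace /snj 25): {"jwn":[{"vsj":6,"yah":11},[46,8],{"ma":88,"qt":74,"sqg":7,"vs":4}],"ncd":10,"snj":25}
After op 15 (replace /jwn/2 0): {"jwn":[{"vsj":6,"yah":11},[46,8],0],"ncd":10,"snj":25}
After op 16 (remove /snj): {"jwn":[{"vsj":6,"yah":11},[46,8],0],"ncd":10}
After op 17 (replace /jwn/1/1 90): {"jwn":[{"vsj":6,"yah":11},[46,90],0],"ncd":10}
After op 18 (add /jwn/0 41): {"jwn":[41,{"vsj":6,"yah":11},[46,90],0],"ncd":10}
After op 19 (remove /jwn/0): {"jwn":[{"vsj":6,"yah":11},[46,90],0],"ncd":10}
After op 20 (remove /jwn): {"ncd":10}
After op 21 (replace /ncd 80): {"ncd":80}
Size at the root: 1

Answer: 1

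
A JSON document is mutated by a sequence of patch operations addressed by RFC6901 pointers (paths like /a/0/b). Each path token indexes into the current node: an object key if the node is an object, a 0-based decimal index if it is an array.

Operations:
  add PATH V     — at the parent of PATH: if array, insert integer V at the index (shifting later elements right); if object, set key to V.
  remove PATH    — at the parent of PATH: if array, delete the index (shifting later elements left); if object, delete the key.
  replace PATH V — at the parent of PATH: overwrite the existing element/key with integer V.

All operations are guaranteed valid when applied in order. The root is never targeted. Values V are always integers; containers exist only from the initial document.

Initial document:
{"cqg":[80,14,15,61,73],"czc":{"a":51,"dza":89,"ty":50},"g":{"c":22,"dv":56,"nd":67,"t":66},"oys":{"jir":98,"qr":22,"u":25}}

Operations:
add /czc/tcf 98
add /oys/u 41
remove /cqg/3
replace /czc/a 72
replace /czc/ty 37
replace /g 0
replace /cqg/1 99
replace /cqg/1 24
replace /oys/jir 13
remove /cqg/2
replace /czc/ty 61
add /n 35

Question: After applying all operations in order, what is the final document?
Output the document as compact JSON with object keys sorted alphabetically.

Answer: {"cqg":[80,24,73],"czc":{"a":72,"dza":89,"tcf":98,"ty":61},"g":0,"n":35,"oys":{"jir":13,"qr":22,"u":41}}

Derivation:
After op 1 (add /czc/tcf 98): {"cqg":[80,14,15,61,73],"czc":{"a":51,"dza":89,"tcf":98,"ty":50},"g":{"c":22,"dv":56,"nd":67,"t":66},"oys":{"jir":98,"qr":22,"u":25}}
After op 2 (add /oys/u 41): {"cqg":[80,14,15,61,73],"czc":{"a":51,"dza":89,"tcf":98,"ty":50},"g":{"c":22,"dv":56,"nd":67,"t":66},"oys":{"jir":98,"qr":22,"u":41}}
After op 3 (remove /cqg/3): {"cqg":[80,14,15,73],"czc":{"a":51,"dza":89,"tcf":98,"ty":50},"g":{"c":22,"dv":56,"nd":67,"t":66},"oys":{"jir":98,"qr":22,"u":41}}
After op 4 (replace /czc/a 72): {"cqg":[80,14,15,73],"czc":{"a":72,"dza":89,"tcf":98,"ty":50},"g":{"c":22,"dv":56,"nd":67,"t":66},"oys":{"jir":98,"qr":22,"u":41}}
After op 5 (replace /czc/ty 37): {"cqg":[80,14,15,73],"czc":{"a":72,"dza":89,"tcf":98,"ty":37},"g":{"c":22,"dv":56,"nd":67,"t":66},"oys":{"jir":98,"qr":22,"u":41}}
After op 6 (replace /g 0): {"cqg":[80,14,15,73],"czc":{"a":72,"dza":89,"tcf":98,"ty":37},"g":0,"oys":{"jir":98,"qr":22,"u":41}}
After op 7 (replace /cqg/1 99): {"cqg":[80,99,15,73],"czc":{"a":72,"dza":89,"tcf":98,"ty":37},"g":0,"oys":{"jir":98,"qr":22,"u":41}}
After op 8 (replace /cqg/1 24): {"cqg":[80,24,15,73],"czc":{"a":72,"dza":89,"tcf":98,"ty":37},"g":0,"oys":{"jir":98,"qr":22,"u":41}}
After op 9 (replace /oys/jir 13): {"cqg":[80,24,15,73],"czc":{"a":72,"dza":89,"tcf":98,"ty":37},"g":0,"oys":{"jir":13,"qr":22,"u":41}}
After op 10 (remove /cqg/2): {"cqg":[80,24,73],"czc":{"a":72,"dza":89,"tcf":98,"ty":37},"g":0,"oys":{"jir":13,"qr":22,"u":41}}
After op 11 (replace /czc/ty 61): {"cqg":[80,24,73],"czc":{"a":72,"dza":89,"tcf":98,"ty":61},"g":0,"oys":{"jir":13,"qr":22,"u":41}}
After op 12 (add /n 35): {"cqg":[80,24,73],"czc":{"a":72,"dza":89,"tcf":98,"ty":61},"g":0,"n":35,"oys":{"jir":13,"qr":22,"u":41}}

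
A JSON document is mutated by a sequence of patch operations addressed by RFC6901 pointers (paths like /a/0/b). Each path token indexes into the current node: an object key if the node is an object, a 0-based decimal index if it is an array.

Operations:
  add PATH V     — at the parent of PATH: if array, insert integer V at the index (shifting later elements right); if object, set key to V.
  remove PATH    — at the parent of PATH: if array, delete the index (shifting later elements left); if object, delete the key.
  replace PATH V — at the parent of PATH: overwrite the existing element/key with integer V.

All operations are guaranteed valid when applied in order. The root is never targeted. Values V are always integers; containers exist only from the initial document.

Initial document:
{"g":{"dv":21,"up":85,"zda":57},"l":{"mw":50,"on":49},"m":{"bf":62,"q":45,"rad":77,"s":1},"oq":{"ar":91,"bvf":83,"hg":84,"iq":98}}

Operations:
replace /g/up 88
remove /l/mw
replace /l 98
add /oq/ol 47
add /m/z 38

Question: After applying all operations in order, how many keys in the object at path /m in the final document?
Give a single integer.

After op 1 (replace /g/up 88): {"g":{"dv":21,"up":88,"zda":57},"l":{"mw":50,"on":49},"m":{"bf":62,"q":45,"rad":77,"s":1},"oq":{"ar":91,"bvf":83,"hg":84,"iq":98}}
After op 2 (remove /l/mw): {"g":{"dv":21,"up":88,"zda":57},"l":{"on":49},"m":{"bf":62,"q":45,"rad":77,"s":1},"oq":{"ar":91,"bvf":83,"hg":84,"iq":98}}
After op 3 (replace /l 98): {"g":{"dv":21,"up":88,"zda":57},"l":98,"m":{"bf":62,"q":45,"rad":77,"s":1},"oq":{"ar":91,"bvf":83,"hg":84,"iq":98}}
After op 4 (add /oq/ol 47): {"g":{"dv":21,"up":88,"zda":57},"l":98,"m":{"bf":62,"q":45,"rad":77,"s":1},"oq":{"ar":91,"bvf":83,"hg":84,"iq":98,"ol":47}}
After op 5 (add /m/z 38): {"g":{"dv":21,"up":88,"zda":57},"l":98,"m":{"bf":62,"q":45,"rad":77,"s":1,"z":38},"oq":{"ar":91,"bvf":83,"hg":84,"iq":98,"ol":47}}
Size at path /m: 5

Answer: 5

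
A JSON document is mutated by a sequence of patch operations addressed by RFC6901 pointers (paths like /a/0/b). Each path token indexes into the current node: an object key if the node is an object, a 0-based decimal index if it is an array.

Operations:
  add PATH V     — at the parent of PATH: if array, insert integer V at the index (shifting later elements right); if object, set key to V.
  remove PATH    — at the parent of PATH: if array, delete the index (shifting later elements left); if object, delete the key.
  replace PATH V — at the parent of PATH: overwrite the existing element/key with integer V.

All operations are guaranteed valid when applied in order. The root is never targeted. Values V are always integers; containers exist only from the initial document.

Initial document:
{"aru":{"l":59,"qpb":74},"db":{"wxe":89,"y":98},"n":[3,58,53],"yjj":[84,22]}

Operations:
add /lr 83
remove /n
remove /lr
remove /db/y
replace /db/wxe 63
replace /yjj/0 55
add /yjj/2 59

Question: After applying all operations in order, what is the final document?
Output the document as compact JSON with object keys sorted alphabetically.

After op 1 (add /lr 83): {"aru":{"l":59,"qpb":74},"db":{"wxe":89,"y":98},"lr":83,"n":[3,58,53],"yjj":[84,22]}
After op 2 (remove /n): {"aru":{"l":59,"qpb":74},"db":{"wxe":89,"y":98},"lr":83,"yjj":[84,22]}
After op 3 (remove /lr): {"aru":{"l":59,"qpb":74},"db":{"wxe":89,"y":98},"yjj":[84,22]}
After op 4 (remove /db/y): {"aru":{"l":59,"qpb":74},"db":{"wxe":89},"yjj":[84,22]}
After op 5 (replace /db/wxe 63): {"aru":{"l":59,"qpb":74},"db":{"wxe":63},"yjj":[84,22]}
After op 6 (replace /yjj/0 55): {"aru":{"l":59,"qpb":74},"db":{"wxe":63},"yjj":[55,22]}
After op 7 (add /yjj/2 59): {"aru":{"l":59,"qpb":74},"db":{"wxe":63},"yjj":[55,22,59]}

Answer: {"aru":{"l":59,"qpb":74},"db":{"wxe":63},"yjj":[55,22,59]}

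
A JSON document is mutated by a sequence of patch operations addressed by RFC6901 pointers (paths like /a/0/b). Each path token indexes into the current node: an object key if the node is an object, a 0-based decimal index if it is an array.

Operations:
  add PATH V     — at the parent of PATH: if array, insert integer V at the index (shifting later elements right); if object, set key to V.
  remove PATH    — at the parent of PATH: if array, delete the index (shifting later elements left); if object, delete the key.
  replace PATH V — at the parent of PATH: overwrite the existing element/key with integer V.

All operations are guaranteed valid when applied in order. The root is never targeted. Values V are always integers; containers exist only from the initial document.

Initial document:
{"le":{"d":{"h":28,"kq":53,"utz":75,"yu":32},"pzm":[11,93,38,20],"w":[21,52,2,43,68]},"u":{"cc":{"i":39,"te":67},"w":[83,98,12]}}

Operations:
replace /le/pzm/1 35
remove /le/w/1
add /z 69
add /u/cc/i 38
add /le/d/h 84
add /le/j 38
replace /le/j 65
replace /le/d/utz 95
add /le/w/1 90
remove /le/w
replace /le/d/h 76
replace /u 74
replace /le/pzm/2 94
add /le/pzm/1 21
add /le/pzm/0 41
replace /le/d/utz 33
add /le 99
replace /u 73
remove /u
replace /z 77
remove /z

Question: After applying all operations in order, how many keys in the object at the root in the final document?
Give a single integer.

After op 1 (replace /le/pzm/1 35): {"le":{"d":{"h":28,"kq":53,"utz":75,"yu":32},"pzm":[11,35,38,20],"w":[21,52,2,43,68]},"u":{"cc":{"i":39,"te":67},"w":[83,98,12]}}
After op 2 (remove /le/w/1): {"le":{"d":{"h":28,"kq":53,"utz":75,"yu":32},"pzm":[11,35,38,20],"w":[21,2,43,68]},"u":{"cc":{"i":39,"te":67},"w":[83,98,12]}}
After op 3 (add /z 69): {"le":{"d":{"h":28,"kq":53,"utz":75,"yu":32},"pzm":[11,35,38,20],"w":[21,2,43,68]},"u":{"cc":{"i":39,"te":67},"w":[83,98,12]},"z":69}
After op 4 (add /u/cc/i 38): {"le":{"d":{"h":28,"kq":53,"utz":75,"yu":32},"pzm":[11,35,38,20],"w":[21,2,43,68]},"u":{"cc":{"i":38,"te":67},"w":[83,98,12]},"z":69}
After op 5 (add /le/d/h 84): {"le":{"d":{"h":84,"kq":53,"utz":75,"yu":32},"pzm":[11,35,38,20],"w":[21,2,43,68]},"u":{"cc":{"i":38,"te":67},"w":[83,98,12]},"z":69}
After op 6 (add /le/j 38): {"le":{"d":{"h":84,"kq":53,"utz":75,"yu":32},"j":38,"pzm":[11,35,38,20],"w":[21,2,43,68]},"u":{"cc":{"i":38,"te":67},"w":[83,98,12]},"z":69}
After op 7 (replace /le/j 65): {"le":{"d":{"h":84,"kq":53,"utz":75,"yu":32},"j":65,"pzm":[11,35,38,20],"w":[21,2,43,68]},"u":{"cc":{"i":38,"te":67},"w":[83,98,12]},"z":69}
After op 8 (replace /le/d/utz 95): {"le":{"d":{"h":84,"kq":53,"utz":95,"yu":32},"j":65,"pzm":[11,35,38,20],"w":[21,2,43,68]},"u":{"cc":{"i":38,"te":67},"w":[83,98,12]},"z":69}
After op 9 (add /le/w/1 90): {"le":{"d":{"h":84,"kq":53,"utz":95,"yu":32},"j":65,"pzm":[11,35,38,20],"w":[21,90,2,43,68]},"u":{"cc":{"i":38,"te":67},"w":[83,98,12]},"z":69}
After op 10 (remove /le/w): {"le":{"d":{"h":84,"kq":53,"utz":95,"yu":32},"j":65,"pzm":[11,35,38,20]},"u":{"cc":{"i":38,"te":67},"w":[83,98,12]},"z":69}
After op 11 (replace /le/d/h 76): {"le":{"d":{"h":76,"kq":53,"utz":95,"yu":32},"j":65,"pzm":[11,35,38,20]},"u":{"cc":{"i":38,"te":67},"w":[83,98,12]},"z":69}
After op 12 (replace /u 74): {"le":{"d":{"h":76,"kq":53,"utz":95,"yu":32},"j":65,"pzm":[11,35,38,20]},"u":74,"z":69}
After op 13 (replace /le/pzm/2 94): {"le":{"d":{"h":76,"kq":53,"utz":95,"yu":32},"j":65,"pzm":[11,35,94,20]},"u":74,"z":69}
After op 14 (add /le/pzm/1 21): {"le":{"d":{"h":76,"kq":53,"utz":95,"yu":32},"j":65,"pzm":[11,21,35,94,20]},"u":74,"z":69}
After op 15 (add /le/pzm/0 41): {"le":{"d":{"h":76,"kq":53,"utz":95,"yu":32},"j":65,"pzm":[41,11,21,35,94,20]},"u":74,"z":69}
After op 16 (replace /le/d/utz 33): {"le":{"d":{"h":76,"kq":53,"utz":33,"yu":32},"j":65,"pzm":[41,11,21,35,94,20]},"u":74,"z":69}
After op 17 (add /le 99): {"le":99,"u":74,"z":69}
After op 18 (replace /u 73): {"le":99,"u":73,"z":69}
After op 19 (remove /u): {"le":99,"z":69}
After op 20 (replace /z 77): {"le":99,"z":77}
After op 21 (remove /z): {"le":99}
Size at the root: 1

Answer: 1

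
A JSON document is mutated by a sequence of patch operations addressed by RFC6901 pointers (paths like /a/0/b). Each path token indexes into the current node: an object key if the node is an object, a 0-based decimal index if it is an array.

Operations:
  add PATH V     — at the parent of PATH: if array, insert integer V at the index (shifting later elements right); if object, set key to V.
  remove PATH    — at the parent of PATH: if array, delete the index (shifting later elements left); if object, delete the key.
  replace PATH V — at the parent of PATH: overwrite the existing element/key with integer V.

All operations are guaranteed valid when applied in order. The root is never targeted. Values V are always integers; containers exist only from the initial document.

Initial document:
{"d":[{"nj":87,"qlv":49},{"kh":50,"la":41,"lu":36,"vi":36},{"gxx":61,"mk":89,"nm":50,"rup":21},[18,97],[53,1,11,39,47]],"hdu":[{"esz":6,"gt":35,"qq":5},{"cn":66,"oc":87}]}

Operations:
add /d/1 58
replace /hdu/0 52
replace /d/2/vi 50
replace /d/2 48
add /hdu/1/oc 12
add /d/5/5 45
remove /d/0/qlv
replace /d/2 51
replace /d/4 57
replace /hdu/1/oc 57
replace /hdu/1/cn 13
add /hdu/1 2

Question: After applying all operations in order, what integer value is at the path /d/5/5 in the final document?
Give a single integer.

After op 1 (add /d/1 58): {"d":[{"nj":87,"qlv":49},58,{"kh":50,"la":41,"lu":36,"vi":36},{"gxx":61,"mk":89,"nm":50,"rup":21},[18,97],[53,1,11,39,47]],"hdu":[{"esz":6,"gt":35,"qq":5},{"cn":66,"oc":87}]}
After op 2 (replace /hdu/0 52): {"d":[{"nj":87,"qlv":49},58,{"kh":50,"la":41,"lu":36,"vi":36},{"gxx":61,"mk":89,"nm":50,"rup":21},[18,97],[53,1,11,39,47]],"hdu":[52,{"cn":66,"oc":87}]}
After op 3 (replace /d/2/vi 50): {"d":[{"nj":87,"qlv":49},58,{"kh":50,"la":41,"lu":36,"vi":50},{"gxx":61,"mk":89,"nm":50,"rup":21},[18,97],[53,1,11,39,47]],"hdu":[52,{"cn":66,"oc":87}]}
After op 4 (replace /d/2 48): {"d":[{"nj":87,"qlv":49},58,48,{"gxx":61,"mk":89,"nm":50,"rup":21},[18,97],[53,1,11,39,47]],"hdu":[52,{"cn":66,"oc":87}]}
After op 5 (add /hdu/1/oc 12): {"d":[{"nj":87,"qlv":49},58,48,{"gxx":61,"mk":89,"nm":50,"rup":21},[18,97],[53,1,11,39,47]],"hdu":[52,{"cn":66,"oc":12}]}
After op 6 (add /d/5/5 45): {"d":[{"nj":87,"qlv":49},58,48,{"gxx":61,"mk":89,"nm":50,"rup":21},[18,97],[53,1,11,39,47,45]],"hdu":[52,{"cn":66,"oc":12}]}
After op 7 (remove /d/0/qlv): {"d":[{"nj":87},58,48,{"gxx":61,"mk":89,"nm":50,"rup":21},[18,97],[53,1,11,39,47,45]],"hdu":[52,{"cn":66,"oc":12}]}
After op 8 (replace /d/2 51): {"d":[{"nj":87},58,51,{"gxx":61,"mk":89,"nm":50,"rup":21},[18,97],[53,1,11,39,47,45]],"hdu":[52,{"cn":66,"oc":12}]}
After op 9 (replace /d/4 57): {"d":[{"nj":87},58,51,{"gxx":61,"mk":89,"nm":50,"rup":21},57,[53,1,11,39,47,45]],"hdu":[52,{"cn":66,"oc":12}]}
After op 10 (replace /hdu/1/oc 57): {"d":[{"nj":87},58,51,{"gxx":61,"mk":89,"nm":50,"rup":21},57,[53,1,11,39,47,45]],"hdu":[52,{"cn":66,"oc":57}]}
After op 11 (replace /hdu/1/cn 13): {"d":[{"nj":87},58,51,{"gxx":61,"mk":89,"nm":50,"rup":21},57,[53,1,11,39,47,45]],"hdu":[52,{"cn":13,"oc":57}]}
After op 12 (add /hdu/1 2): {"d":[{"nj":87},58,51,{"gxx":61,"mk":89,"nm":50,"rup":21},57,[53,1,11,39,47,45]],"hdu":[52,2,{"cn":13,"oc":57}]}
Value at /d/5/5: 45

Answer: 45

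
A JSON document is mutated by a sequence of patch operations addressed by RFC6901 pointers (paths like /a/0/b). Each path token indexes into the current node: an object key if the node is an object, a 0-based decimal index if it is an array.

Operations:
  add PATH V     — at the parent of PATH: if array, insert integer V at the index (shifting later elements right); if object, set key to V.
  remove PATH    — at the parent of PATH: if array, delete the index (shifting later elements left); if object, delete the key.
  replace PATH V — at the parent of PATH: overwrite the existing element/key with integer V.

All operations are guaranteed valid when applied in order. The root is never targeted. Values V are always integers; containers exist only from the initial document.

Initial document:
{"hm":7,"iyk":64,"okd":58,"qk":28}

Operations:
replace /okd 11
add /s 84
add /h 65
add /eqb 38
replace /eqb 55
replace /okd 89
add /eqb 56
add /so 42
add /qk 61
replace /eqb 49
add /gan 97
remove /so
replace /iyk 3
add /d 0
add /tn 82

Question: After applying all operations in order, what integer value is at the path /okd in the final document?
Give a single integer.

After op 1 (replace /okd 11): {"hm":7,"iyk":64,"okd":11,"qk":28}
After op 2 (add /s 84): {"hm":7,"iyk":64,"okd":11,"qk":28,"s":84}
After op 3 (add /h 65): {"h":65,"hm":7,"iyk":64,"okd":11,"qk":28,"s":84}
After op 4 (add /eqb 38): {"eqb":38,"h":65,"hm":7,"iyk":64,"okd":11,"qk":28,"s":84}
After op 5 (replace /eqb 55): {"eqb":55,"h":65,"hm":7,"iyk":64,"okd":11,"qk":28,"s":84}
After op 6 (replace /okd 89): {"eqb":55,"h":65,"hm":7,"iyk":64,"okd":89,"qk":28,"s":84}
After op 7 (add /eqb 56): {"eqb":56,"h":65,"hm":7,"iyk":64,"okd":89,"qk":28,"s":84}
After op 8 (add /so 42): {"eqb":56,"h":65,"hm":7,"iyk":64,"okd":89,"qk":28,"s":84,"so":42}
After op 9 (add /qk 61): {"eqb":56,"h":65,"hm":7,"iyk":64,"okd":89,"qk":61,"s":84,"so":42}
After op 10 (replace /eqb 49): {"eqb":49,"h":65,"hm":7,"iyk":64,"okd":89,"qk":61,"s":84,"so":42}
After op 11 (add /gan 97): {"eqb":49,"gan":97,"h":65,"hm":7,"iyk":64,"okd":89,"qk":61,"s":84,"so":42}
After op 12 (remove /so): {"eqb":49,"gan":97,"h":65,"hm":7,"iyk":64,"okd":89,"qk":61,"s":84}
After op 13 (replace /iyk 3): {"eqb":49,"gan":97,"h":65,"hm":7,"iyk":3,"okd":89,"qk":61,"s":84}
After op 14 (add /d 0): {"d":0,"eqb":49,"gan":97,"h":65,"hm":7,"iyk":3,"okd":89,"qk":61,"s":84}
After op 15 (add /tn 82): {"d":0,"eqb":49,"gan":97,"h":65,"hm":7,"iyk":3,"okd":89,"qk":61,"s":84,"tn":82}
Value at /okd: 89

Answer: 89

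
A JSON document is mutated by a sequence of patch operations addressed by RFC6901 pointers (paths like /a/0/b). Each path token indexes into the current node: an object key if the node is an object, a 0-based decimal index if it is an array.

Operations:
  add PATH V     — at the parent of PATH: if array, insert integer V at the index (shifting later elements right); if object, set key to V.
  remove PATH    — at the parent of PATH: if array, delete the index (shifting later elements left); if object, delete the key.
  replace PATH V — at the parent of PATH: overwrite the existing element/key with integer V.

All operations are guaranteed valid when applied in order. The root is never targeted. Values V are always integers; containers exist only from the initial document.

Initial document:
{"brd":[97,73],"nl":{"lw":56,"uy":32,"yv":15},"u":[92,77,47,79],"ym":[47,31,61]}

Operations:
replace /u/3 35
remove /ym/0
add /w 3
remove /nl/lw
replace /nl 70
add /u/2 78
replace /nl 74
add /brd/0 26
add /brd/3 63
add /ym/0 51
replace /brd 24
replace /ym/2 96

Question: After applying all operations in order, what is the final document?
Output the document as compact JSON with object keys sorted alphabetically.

Answer: {"brd":24,"nl":74,"u":[92,77,78,47,35],"w":3,"ym":[51,31,96]}

Derivation:
After op 1 (replace /u/3 35): {"brd":[97,73],"nl":{"lw":56,"uy":32,"yv":15},"u":[92,77,47,35],"ym":[47,31,61]}
After op 2 (remove /ym/0): {"brd":[97,73],"nl":{"lw":56,"uy":32,"yv":15},"u":[92,77,47,35],"ym":[31,61]}
After op 3 (add /w 3): {"brd":[97,73],"nl":{"lw":56,"uy":32,"yv":15},"u":[92,77,47,35],"w":3,"ym":[31,61]}
After op 4 (remove /nl/lw): {"brd":[97,73],"nl":{"uy":32,"yv":15},"u":[92,77,47,35],"w":3,"ym":[31,61]}
After op 5 (replace /nl 70): {"brd":[97,73],"nl":70,"u":[92,77,47,35],"w":3,"ym":[31,61]}
After op 6 (add /u/2 78): {"brd":[97,73],"nl":70,"u":[92,77,78,47,35],"w":3,"ym":[31,61]}
After op 7 (replace /nl 74): {"brd":[97,73],"nl":74,"u":[92,77,78,47,35],"w":3,"ym":[31,61]}
After op 8 (add /brd/0 26): {"brd":[26,97,73],"nl":74,"u":[92,77,78,47,35],"w":3,"ym":[31,61]}
After op 9 (add /brd/3 63): {"brd":[26,97,73,63],"nl":74,"u":[92,77,78,47,35],"w":3,"ym":[31,61]}
After op 10 (add /ym/0 51): {"brd":[26,97,73,63],"nl":74,"u":[92,77,78,47,35],"w":3,"ym":[51,31,61]}
After op 11 (replace /brd 24): {"brd":24,"nl":74,"u":[92,77,78,47,35],"w":3,"ym":[51,31,61]}
After op 12 (replace /ym/2 96): {"brd":24,"nl":74,"u":[92,77,78,47,35],"w":3,"ym":[51,31,96]}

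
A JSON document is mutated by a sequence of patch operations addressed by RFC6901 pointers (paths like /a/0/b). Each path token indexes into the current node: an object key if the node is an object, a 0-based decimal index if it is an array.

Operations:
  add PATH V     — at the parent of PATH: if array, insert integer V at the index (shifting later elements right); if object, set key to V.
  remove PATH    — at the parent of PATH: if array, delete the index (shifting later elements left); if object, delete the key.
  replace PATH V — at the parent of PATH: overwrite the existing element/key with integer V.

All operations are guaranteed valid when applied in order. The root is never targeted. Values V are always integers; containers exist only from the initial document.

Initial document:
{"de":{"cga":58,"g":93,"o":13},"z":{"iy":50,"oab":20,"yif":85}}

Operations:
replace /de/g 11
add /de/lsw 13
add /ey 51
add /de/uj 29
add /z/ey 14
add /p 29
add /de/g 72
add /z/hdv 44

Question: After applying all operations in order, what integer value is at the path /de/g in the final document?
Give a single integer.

Answer: 72

Derivation:
After op 1 (replace /de/g 11): {"de":{"cga":58,"g":11,"o":13},"z":{"iy":50,"oab":20,"yif":85}}
After op 2 (add /de/lsw 13): {"de":{"cga":58,"g":11,"lsw":13,"o":13},"z":{"iy":50,"oab":20,"yif":85}}
After op 3 (add /ey 51): {"de":{"cga":58,"g":11,"lsw":13,"o":13},"ey":51,"z":{"iy":50,"oab":20,"yif":85}}
After op 4 (add /de/uj 29): {"de":{"cga":58,"g":11,"lsw":13,"o":13,"uj":29},"ey":51,"z":{"iy":50,"oab":20,"yif":85}}
After op 5 (add /z/ey 14): {"de":{"cga":58,"g":11,"lsw":13,"o":13,"uj":29},"ey":51,"z":{"ey":14,"iy":50,"oab":20,"yif":85}}
After op 6 (add /p 29): {"de":{"cga":58,"g":11,"lsw":13,"o":13,"uj":29},"ey":51,"p":29,"z":{"ey":14,"iy":50,"oab":20,"yif":85}}
After op 7 (add /de/g 72): {"de":{"cga":58,"g":72,"lsw":13,"o":13,"uj":29},"ey":51,"p":29,"z":{"ey":14,"iy":50,"oab":20,"yif":85}}
After op 8 (add /z/hdv 44): {"de":{"cga":58,"g":72,"lsw":13,"o":13,"uj":29},"ey":51,"p":29,"z":{"ey":14,"hdv":44,"iy":50,"oab":20,"yif":85}}
Value at /de/g: 72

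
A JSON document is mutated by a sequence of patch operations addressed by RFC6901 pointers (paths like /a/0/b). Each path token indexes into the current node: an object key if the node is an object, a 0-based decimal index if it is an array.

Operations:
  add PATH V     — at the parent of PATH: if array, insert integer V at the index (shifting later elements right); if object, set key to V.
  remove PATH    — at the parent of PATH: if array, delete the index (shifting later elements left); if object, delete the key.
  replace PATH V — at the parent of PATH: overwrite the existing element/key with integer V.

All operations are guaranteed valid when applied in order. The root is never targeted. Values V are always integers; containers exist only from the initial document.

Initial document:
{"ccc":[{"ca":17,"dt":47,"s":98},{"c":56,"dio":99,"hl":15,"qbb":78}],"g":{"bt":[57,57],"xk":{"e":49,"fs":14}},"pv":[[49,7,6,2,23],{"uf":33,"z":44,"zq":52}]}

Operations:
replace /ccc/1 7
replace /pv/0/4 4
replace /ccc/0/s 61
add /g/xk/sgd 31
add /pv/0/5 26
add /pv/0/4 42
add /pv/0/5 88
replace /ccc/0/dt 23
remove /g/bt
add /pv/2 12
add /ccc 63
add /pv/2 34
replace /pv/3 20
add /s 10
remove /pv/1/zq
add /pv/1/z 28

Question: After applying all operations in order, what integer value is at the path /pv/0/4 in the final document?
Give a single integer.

Answer: 42

Derivation:
After op 1 (replace /ccc/1 7): {"ccc":[{"ca":17,"dt":47,"s":98},7],"g":{"bt":[57,57],"xk":{"e":49,"fs":14}},"pv":[[49,7,6,2,23],{"uf":33,"z":44,"zq":52}]}
After op 2 (replace /pv/0/4 4): {"ccc":[{"ca":17,"dt":47,"s":98},7],"g":{"bt":[57,57],"xk":{"e":49,"fs":14}},"pv":[[49,7,6,2,4],{"uf":33,"z":44,"zq":52}]}
After op 3 (replace /ccc/0/s 61): {"ccc":[{"ca":17,"dt":47,"s":61},7],"g":{"bt":[57,57],"xk":{"e":49,"fs":14}},"pv":[[49,7,6,2,4],{"uf":33,"z":44,"zq":52}]}
After op 4 (add /g/xk/sgd 31): {"ccc":[{"ca":17,"dt":47,"s":61},7],"g":{"bt":[57,57],"xk":{"e":49,"fs":14,"sgd":31}},"pv":[[49,7,6,2,4],{"uf":33,"z":44,"zq":52}]}
After op 5 (add /pv/0/5 26): {"ccc":[{"ca":17,"dt":47,"s":61},7],"g":{"bt":[57,57],"xk":{"e":49,"fs":14,"sgd":31}},"pv":[[49,7,6,2,4,26],{"uf":33,"z":44,"zq":52}]}
After op 6 (add /pv/0/4 42): {"ccc":[{"ca":17,"dt":47,"s":61},7],"g":{"bt":[57,57],"xk":{"e":49,"fs":14,"sgd":31}},"pv":[[49,7,6,2,42,4,26],{"uf":33,"z":44,"zq":52}]}
After op 7 (add /pv/0/5 88): {"ccc":[{"ca":17,"dt":47,"s":61},7],"g":{"bt":[57,57],"xk":{"e":49,"fs":14,"sgd":31}},"pv":[[49,7,6,2,42,88,4,26],{"uf":33,"z":44,"zq":52}]}
After op 8 (replace /ccc/0/dt 23): {"ccc":[{"ca":17,"dt":23,"s":61},7],"g":{"bt":[57,57],"xk":{"e":49,"fs":14,"sgd":31}},"pv":[[49,7,6,2,42,88,4,26],{"uf":33,"z":44,"zq":52}]}
After op 9 (remove /g/bt): {"ccc":[{"ca":17,"dt":23,"s":61},7],"g":{"xk":{"e":49,"fs":14,"sgd":31}},"pv":[[49,7,6,2,42,88,4,26],{"uf":33,"z":44,"zq":52}]}
After op 10 (add /pv/2 12): {"ccc":[{"ca":17,"dt":23,"s":61},7],"g":{"xk":{"e":49,"fs":14,"sgd":31}},"pv":[[49,7,6,2,42,88,4,26],{"uf":33,"z":44,"zq":52},12]}
After op 11 (add /ccc 63): {"ccc":63,"g":{"xk":{"e":49,"fs":14,"sgd":31}},"pv":[[49,7,6,2,42,88,4,26],{"uf":33,"z":44,"zq":52},12]}
After op 12 (add /pv/2 34): {"ccc":63,"g":{"xk":{"e":49,"fs":14,"sgd":31}},"pv":[[49,7,6,2,42,88,4,26],{"uf":33,"z":44,"zq":52},34,12]}
After op 13 (replace /pv/3 20): {"ccc":63,"g":{"xk":{"e":49,"fs":14,"sgd":31}},"pv":[[49,7,6,2,42,88,4,26],{"uf":33,"z":44,"zq":52},34,20]}
After op 14 (add /s 10): {"ccc":63,"g":{"xk":{"e":49,"fs":14,"sgd":31}},"pv":[[49,7,6,2,42,88,4,26],{"uf":33,"z":44,"zq":52},34,20],"s":10}
After op 15 (remove /pv/1/zq): {"ccc":63,"g":{"xk":{"e":49,"fs":14,"sgd":31}},"pv":[[49,7,6,2,42,88,4,26],{"uf":33,"z":44},34,20],"s":10}
After op 16 (add /pv/1/z 28): {"ccc":63,"g":{"xk":{"e":49,"fs":14,"sgd":31}},"pv":[[49,7,6,2,42,88,4,26],{"uf":33,"z":28},34,20],"s":10}
Value at /pv/0/4: 42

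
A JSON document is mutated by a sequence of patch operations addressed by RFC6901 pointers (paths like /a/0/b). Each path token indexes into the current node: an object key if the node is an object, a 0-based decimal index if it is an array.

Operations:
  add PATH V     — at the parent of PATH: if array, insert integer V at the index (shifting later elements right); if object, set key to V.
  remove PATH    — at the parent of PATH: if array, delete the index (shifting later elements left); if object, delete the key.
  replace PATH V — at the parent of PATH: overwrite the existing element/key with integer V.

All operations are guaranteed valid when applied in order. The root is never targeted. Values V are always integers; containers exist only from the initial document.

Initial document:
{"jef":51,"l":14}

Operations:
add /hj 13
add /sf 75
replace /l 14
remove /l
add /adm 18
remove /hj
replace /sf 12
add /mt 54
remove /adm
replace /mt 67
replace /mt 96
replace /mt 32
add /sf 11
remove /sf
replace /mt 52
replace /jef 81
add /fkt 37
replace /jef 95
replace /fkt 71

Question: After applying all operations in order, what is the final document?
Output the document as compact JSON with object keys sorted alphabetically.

Answer: {"fkt":71,"jef":95,"mt":52}

Derivation:
After op 1 (add /hj 13): {"hj":13,"jef":51,"l":14}
After op 2 (add /sf 75): {"hj":13,"jef":51,"l":14,"sf":75}
After op 3 (replace /l 14): {"hj":13,"jef":51,"l":14,"sf":75}
After op 4 (remove /l): {"hj":13,"jef":51,"sf":75}
After op 5 (add /adm 18): {"adm":18,"hj":13,"jef":51,"sf":75}
After op 6 (remove /hj): {"adm":18,"jef":51,"sf":75}
After op 7 (replace /sf 12): {"adm":18,"jef":51,"sf":12}
After op 8 (add /mt 54): {"adm":18,"jef":51,"mt":54,"sf":12}
After op 9 (remove /adm): {"jef":51,"mt":54,"sf":12}
After op 10 (replace /mt 67): {"jef":51,"mt":67,"sf":12}
After op 11 (replace /mt 96): {"jef":51,"mt":96,"sf":12}
After op 12 (replace /mt 32): {"jef":51,"mt":32,"sf":12}
After op 13 (add /sf 11): {"jef":51,"mt":32,"sf":11}
After op 14 (remove /sf): {"jef":51,"mt":32}
After op 15 (replace /mt 52): {"jef":51,"mt":52}
After op 16 (replace /jef 81): {"jef":81,"mt":52}
After op 17 (add /fkt 37): {"fkt":37,"jef":81,"mt":52}
After op 18 (replace /jef 95): {"fkt":37,"jef":95,"mt":52}
After op 19 (replace /fkt 71): {"fkt":71,"jef":95,"mt":52}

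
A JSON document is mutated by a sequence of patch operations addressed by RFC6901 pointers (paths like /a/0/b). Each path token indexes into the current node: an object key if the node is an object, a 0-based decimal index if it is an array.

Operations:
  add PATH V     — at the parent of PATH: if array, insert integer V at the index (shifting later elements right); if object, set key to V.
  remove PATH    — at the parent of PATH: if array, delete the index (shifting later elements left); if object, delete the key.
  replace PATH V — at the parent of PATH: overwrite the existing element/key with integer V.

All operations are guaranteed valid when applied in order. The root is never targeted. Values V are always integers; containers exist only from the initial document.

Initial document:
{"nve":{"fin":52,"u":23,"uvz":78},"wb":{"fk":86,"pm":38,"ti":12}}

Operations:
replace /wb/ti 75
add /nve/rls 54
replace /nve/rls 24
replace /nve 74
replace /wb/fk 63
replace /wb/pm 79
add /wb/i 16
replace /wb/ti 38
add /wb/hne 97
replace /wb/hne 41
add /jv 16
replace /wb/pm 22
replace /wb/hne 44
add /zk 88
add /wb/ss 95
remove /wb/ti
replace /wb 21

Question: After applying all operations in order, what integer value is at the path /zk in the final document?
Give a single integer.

Answer: 88

Derivation:
After op 1 (replace /wb/ti 75): {"nve":{"fin":52,"u":23,"uvz":78},"wb":{"fk":86,"pm":38,"ti":75}}
After op 2 (add /nve/rls 54): {"nve":{"fin":52,"rls":54,"u":23,"uvz":78},"wb":{"fk":86,"pm":38,"ti":75}}
After op 3 (replace /nve/rls 24): {"nve":{"fin":52,"rls":24,"u":23,"uvz":78},"wb":{"fk":86,"pm":38,"ti":75}}
After op 4 (replace /nve 74): {"nve":74,"wb":{"fk":86,"pm":38,"ti":75}}
After op 5 (replace /wb/fk 63): {"nve":74,"wb":{"fk":63,"pm":38,"ti":75}}
After op 6 (replace /wb/pm 79): {"nve":74,"wb":{"fk":63,"pm":79,"ti":75}}
After op 7 (add /wb/i 16): {"nve":74,"wb":{"fk":63,"i":16,"pm":79,"ti":75}}
After op 8 (replace /wb/ti 38): {"nve":74,"wb":{"fk":63,"i":16,"pm":79,"ti":38}}
After op 9 (add /wb/hne 97): {"nve":74,"wb":{"fk":63,"hne":97,"i":16,"pm":79,"ti":38}}
After op 10 (replace /wb/hne 41): {"nve":74,"wb":{"fk":63,"hne":41,"i":16,"pm":79,"ti":38}}
After op 11 (add /jv 16): {"jv":16,"nve":74,"wb":{"fk":63,"hne":41,"i":16,"pm":79,"ti":38}}
After op 12 (replace /wb/pm 22): {"jv":16,"nve":74,"wb":{"fk":63,"hne":41,"i":16,"pm":22,"ti":38}}
After op 13 (replace /wb/hne 44): {"jv":16,"nve":74,"wb":{"fk":63,"hne":44,"i":16,"pm":22,"ti":38}}
After op 14 (add /zk 88): {"jv":16,"nve":74,"wb":{"fk":63,"hne":44,"i":16,"pm":22,"ti":38},"zk":88}
After op 15 (add /wb/ss 95): {"jv":16,"nve":74,"wb":{"fk":63,"hne":44,"i":16,"pm":22,"ss":95,"ti":38},"zk":88}
After op 16 (remove /wb/ti): {"jv":16,"nve":74,"wb":{"fk":63,"hne":44,"i":16,"pm":22,"ss":95},"zk":88}
After op 17 (replace /wb 21): {"jv":16,"nve":74,"wb":21,"zk":88}
Value at /zk: 88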